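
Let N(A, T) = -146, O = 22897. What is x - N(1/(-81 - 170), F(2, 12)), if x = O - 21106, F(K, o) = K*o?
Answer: 1937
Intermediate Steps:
x = 1791 (x = 22897 - 21106 = 1791)
x - N(1/(-81 - 170), F(2, 12)) = 1791 - 1*(-146) = 1791 + 146 = 1937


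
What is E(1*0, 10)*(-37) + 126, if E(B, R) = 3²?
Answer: -207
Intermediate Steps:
E(B, R) = 9
E(1*0, 10)*(-37) + 126 = 9*(-37) + 126 = -333 + 126 = -207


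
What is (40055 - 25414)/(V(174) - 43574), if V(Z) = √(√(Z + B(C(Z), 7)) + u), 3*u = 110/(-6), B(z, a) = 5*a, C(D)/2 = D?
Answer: -14641/(43574 - √(-55/9 + √209)) ≈ -0.33603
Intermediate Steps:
C(D) = 2*D
u = -55/9 (u = (110/(-6))/3 = (110*(-⅙))/3 = (⅓)*(-55/3) = -55/9 ≈ -6.1111)
V(Z) = √(-55/9 + √(35 + Z)) (V(Z) = √(√(Z + 5*7) - 55/9) = √(√(Z + 35) - 55/9) = √(√(35 + Z) - 55/9) = √(-55/9 + √(35 + Z)))
(40055 - 25414)/(V(174) - 43574) = (40055 - 25414)/(√(-55 + 9*√(35 + 174))/3 - 43574) = 14641/(√(-55 + 9*√209)/3 - 43574) = 14641/(-43574 + √(-55 + 9*√209)/3)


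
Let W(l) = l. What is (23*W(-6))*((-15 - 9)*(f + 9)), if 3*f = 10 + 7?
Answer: 48576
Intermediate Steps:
f = 17/3 (f = (10 + 7)/3 = (⅓)*17 = 17/3 ≈ 5.6667)
(23*W(-6))*((-15 - 9)*(f + 9)) = (23*(-6))*((-15 - 9)*(17/3 + 9)) = -(-3312)*44/3 = -138*(-352) = 48576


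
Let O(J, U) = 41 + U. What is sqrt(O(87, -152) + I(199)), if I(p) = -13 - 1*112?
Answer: 2*I*sqrt(59) ≈ 15.362*I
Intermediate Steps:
I(p) = -125 (I(p) = -13 - 112 = -125)
sqrt(O(87, -152) + I(199)) = sqrt((41 - 152) - 125) = sqrt(-111 - 125) = sqrt(-236) = 2*I*sqrt(59)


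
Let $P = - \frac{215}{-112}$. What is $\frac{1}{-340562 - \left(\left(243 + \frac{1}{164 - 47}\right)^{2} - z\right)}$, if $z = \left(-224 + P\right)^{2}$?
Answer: $- \frac{171714816}{60150921986167} \approx -2.8547 \cdot 10^{-6}$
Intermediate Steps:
$P = \frac{215}{112}$ ($P = \left(-215\right) \left(- \frac{1}{112}\right) = \frac{215}{112} \approx 1.9196$)
$z = \frac{618666129}{12544}$ ($z = \left(-224 + \frac{215}{112}\right)^{2} = \left(- \frac{24873}{112}\right)^{2} = \frac{618666129}{12544} \approx 49320.0$)
$\frac{1}{-340562 - \left(\left(243 + \frac{1}{164 - 47}\right)^{2} - z\right)} = \frac{1}{-340562 - \left(\left(243 + \frac{1}{164 - 47}\right)^{2} - \frac{618666129}{12544}\right)} = \frac{1}{-340562 - \left(\left(243 + \frac{1}{117}\right)^{2} - \frac{618666129}{12544}\right)} = \frac{1}{-340562 - \left(\left(\frac{28432}{117}\right)^{2} - \frac{618666129}{12544}\right)} = \frac{1}{-340562 - \left(\frac{808378624}{13689} - \frac{618666129}{12544}\right)} = \frac{1}{-340562 - \frac{1671380819575}{171714816}} = \frac{1}{- \frac{60150921986167}{171714816}} = - \frac{171714816}{60150921986167}$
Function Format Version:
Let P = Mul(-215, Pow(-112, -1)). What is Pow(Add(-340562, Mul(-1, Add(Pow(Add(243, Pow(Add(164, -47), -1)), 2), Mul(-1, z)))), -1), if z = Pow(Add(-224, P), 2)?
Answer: Rational(-171714816, 60150921986167) ≈ -2.8547e-6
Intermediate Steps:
P = Rational(215, 112) (P = Mul(-215, Rational(-1, 112)) = Rational(215, 112) ≈ 1.9196)
z = Rational(618666129, 12544) (z = Pow(Add(-224, Rational(215, 112)), 2) = Pow(Rational(-24873, 112), 2) = Rational(618666129, 12544) ≈ 49320.)
Pow(Add(-340562, Mul(-1, Add(Pow(Add(243, Pow(Add(164, -47), -1)), 2), Mul(-1, z)))), -1) = Pow(Add(-340562, Mul(-1, Add(Pow(Add(243, Pow(Add(164, -47), -1)), 2), Mul(-1, Rational(618666129, 12544))))), -1) = Pow(Add(-340562, Mul(-1, Add(Pow(Add(243, Pow(117, -1)), 2), Rational(-618666129, 12544)))), -1) = Pow(Add(-340562, Mul(-1, Add(Pow(Add(243, Rational(1, 117)), 2), Rational(-618666129, 12544)))), -1) = Pow(Add(-340562, Mul(-1, Add(Pow(Rational(28432, 117), 2), Rational(-618666129, 12544)))), -1) = Pow(Add(-340562, Mul(-1, Add(Rational(808378624, 13689), Rational(-618666129, 12544)))), -1) = Pow(Add(-340562, Mul(-1, Rational(1671380819575, 171714816))), -1) = Pow(Add(-340562, Rational(-1671380819575, 171714816)), -1) = Pow(Rational(-60150921986167, 171714816), -1) = Rational(-171714816, 60150921986167)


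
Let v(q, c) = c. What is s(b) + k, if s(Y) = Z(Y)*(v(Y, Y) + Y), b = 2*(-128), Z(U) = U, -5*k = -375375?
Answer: 206147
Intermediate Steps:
k = 75075 (k = -⅕*(-375375) = 75075)
b = -256
s(Y) = 2*Y² (s(Y) = Y*(Y + Y) = Y*(2*Y) = 2*Y²)
s(b) + k = 2*(-256)² + 75075 = 2*65536 + 75075 = 131072 + 75075 = 206147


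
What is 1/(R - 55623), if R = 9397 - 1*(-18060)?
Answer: -1/28166 ≈ -3.5504e-5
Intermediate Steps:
R = 27457 (R = 9397 + 18060 = 27457)
1/(R - 55623) = 1/(27457 - 55623) = 1/(-28166) = -1/28166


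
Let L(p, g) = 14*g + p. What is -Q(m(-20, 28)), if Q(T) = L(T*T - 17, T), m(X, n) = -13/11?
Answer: 3890/121 ≈ 32.149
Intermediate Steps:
L(p, g) = p + 14*g
m(X, n) = -13/11 (m(X, n) = -13*1/11 = -13/11)
Q(T) = -17 + T**2 + 14*T (Q(T) = (T*T - 17) + 14*T = (T**2 - 17) + 14*T = (-17 + T**2) + 14*T = -17 + T**2 + 14*T)
-Q(m(-20, 28)) = -(-17 + (-13/11)**2 + 14*(-13/11)) = -(-17 + 169/121 - 182/11) = -1*(-3890/121) = 3890/121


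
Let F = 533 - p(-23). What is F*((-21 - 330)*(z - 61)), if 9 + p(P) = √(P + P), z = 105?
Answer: -8370648 + 15444*I*√46 ≈ -8.3706e+6 + 1.0475e+5*I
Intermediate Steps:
p(P) = -9 + √2*√P (p(P) = -9 + √(P + P) = -9 + √(2*P) = -9 + √2*√P)
F = 542 - I*√46 (F = 533 - (-9 + √2*√(-23)) = 533 - (-9 + √2*(I*√23)) = 533 - (-9 + I*√46) = 533 + (9 - I*√46) = 542 - I*√46 ≈ 542.0 - 6.7823*I)
F*((-21 - 330)*(z - 61)) = (542 - I*√46)*((-21 - 330)*(105 - 61)) = (542 - I*√46)*(-351*44) = (542 - I*√46)*(-15444) = -8370648 + 15444*I*√46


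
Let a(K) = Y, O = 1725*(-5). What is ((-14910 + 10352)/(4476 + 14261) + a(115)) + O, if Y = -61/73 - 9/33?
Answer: -129790455879/15045811 ≈ -8626.3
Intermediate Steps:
O = -8625
Y = -890/803 (Y = -61*1/73 - 9*1/33 = -61/73 - 3/11 = -890/803 ≈ -1.1083)
a(K) = -890/803
((-14910 + 10352)/(4476 + 14261) + a(115)) + O = ((-14910 + 10352)/(4476 + 14261) - 890/803) - 8625 = (-4558/18737 - 890/803) - 8625 = -20336004/15045811 - 8625 = -129790455879/15045811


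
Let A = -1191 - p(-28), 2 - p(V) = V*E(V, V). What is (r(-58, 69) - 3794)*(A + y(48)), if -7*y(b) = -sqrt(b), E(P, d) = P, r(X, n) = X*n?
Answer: 3188564 - 31184*sqrt(3)/7 ≈ 3.1808e+6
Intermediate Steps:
y(b) = sqrt(b)/7 (y(b) = -(-1)*sqrt(b)/7 = sqrt(b)/7)
p(V) = 2 - V**2 (p(V) = 2 - V*V = 2 - V**2)
A = -409 (A = -1191 - (2 - 1*(-28)**2) = -1191 - (2 - 1*784) = -1191 - (2 - 784) = -1191 - 1*(-782) = -1191 + 782 = -409)
(r(-58, 69) - 3794)*(A + y(48)) = (-58*69 - 3794)*(-409 + sqrt(48)/7) = (-4002 - 3794)*(-409 + (4*sqrt(3))/7) = -7796*(-409 + 4*sqrt(3)/7) = 3188564 - 31184*sqrt(3)/7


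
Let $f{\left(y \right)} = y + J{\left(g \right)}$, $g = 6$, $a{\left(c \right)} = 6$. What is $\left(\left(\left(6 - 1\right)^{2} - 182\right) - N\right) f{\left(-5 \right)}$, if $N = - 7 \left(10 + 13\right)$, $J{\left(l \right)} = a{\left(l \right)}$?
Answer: $4$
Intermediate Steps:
$J{\left(l \right)} = 6$
$N = -161$ ($N = \left(-7\right) 23 = -161$)
$f{\left(y \right)} = 6 + y$ ($f{\left(y \right)} = y + 6 = 6 + y$)
$\left(\left(\left(6 - 1\right)^{2} - 182\right) - N\right) f{\left(-5 \right)} = \left(\left(\left(6 - 1\right)^{2} - 182\right) - -161\right) \left(6 - 5\right) = \left(\left(5^{2} - 182\right) + 161\right) 1 = \left(\left(25 - 182\right) + 161\right) 1 = \left(-157 + 161\right) 1 = 4 \cdot 1 = 4$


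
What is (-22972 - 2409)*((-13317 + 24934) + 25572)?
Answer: -943894009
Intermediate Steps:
(-22972 - 2409)*((-13317 + 24934) + 25572) = -25381*(11617 + 25572) = -25381*37189 = -943894009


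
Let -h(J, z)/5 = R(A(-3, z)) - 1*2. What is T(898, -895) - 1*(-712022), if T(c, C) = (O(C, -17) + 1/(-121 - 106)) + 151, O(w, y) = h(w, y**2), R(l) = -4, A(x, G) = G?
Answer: 161670080/227 ≈ 7.1220e+5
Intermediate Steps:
h(J, z) = 30 (h(J, z) = -5*(-4 - 1*2) = -5*(-4 - 2) = -5*(-6) = 30)
O(w, y) = 30
T(c, C) = 41086/227 (T(c, C) = (30 + 1/(-121 - 106)) + 151 = (30 + 1/(-227)) + 151 = (30 - 1/227) + 151 = 6809/227 + 151 = 41086/227)
T(898, -895) - 1*(-712022) = 41086/227 - 1*(-712022) = 41086/227 + 712022 = 161670080/227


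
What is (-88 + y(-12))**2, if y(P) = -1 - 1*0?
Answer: 7921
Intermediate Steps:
y(P) = -1 (y(P) = -1 + 0 = -1)
(-88 + y(-12))**2 = (-88 - 1)**2 = (-89)**2 = 7921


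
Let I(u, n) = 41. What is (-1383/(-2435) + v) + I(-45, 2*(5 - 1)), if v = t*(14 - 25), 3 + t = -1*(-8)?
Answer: -32707/2435 ≈ -13.432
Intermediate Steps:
t = 5 (t = -3 - 1*(-8) = -3 + 8 = 5)
v = -55 (v = 5*(14 - 25) = 5*(-11) = -55)
(-1383/(-2435) + v) + I(-45, 2*(5 - 1)) = (-1383/(-2435) - 55) + 41 = (-1383*(-1/2435) - 55) + 41 = (1383/2435 - 55) + 41 = -132542/2435 + 41 = -32707/2435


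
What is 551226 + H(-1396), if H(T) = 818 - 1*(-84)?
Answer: 552128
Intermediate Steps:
H(T) = 902 (H(T) = 818 + 84 = 902)
551226 + H(-1396) = 551226 + 902 = 552128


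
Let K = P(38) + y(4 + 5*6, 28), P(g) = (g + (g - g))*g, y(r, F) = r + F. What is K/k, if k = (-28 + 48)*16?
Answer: 753/160 ≈ 4.7063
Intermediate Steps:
y(r, F) = F + r
P(g) = g² (P(g) = (g + 0)*g = g*g = g²)
k = 320 (k = 20*16 = 320)
K = 1506 (K = 38² + (28 + (4 + 5*6)) = 1444 + (28 + (4 + 30)) = 1444 + (28 + 34) = 1444 + 62 = 1506)
K/k = 1506/320 = 1506*(1/320) = 753/160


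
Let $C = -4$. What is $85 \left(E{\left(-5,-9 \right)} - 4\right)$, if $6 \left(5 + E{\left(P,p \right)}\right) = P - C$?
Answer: $- \frac{4675}{6} \approx -779.17$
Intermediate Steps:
$E{\left(P,p \right)} = - \frac{13}{3} + \frac{P}{6}$ ($E{\left(P,p \right)} = -5 + \frac{P - -4}{6} = -5 + \frac{P + 4}{6} = -5 + \frac{4 + P}{6} = -5 + \left(\frac{2}{3} + \frac{P}{6}\right) = - \frac{13}{3} + \frac{P}{6}$)
$85 \left(E{\left(-5,-9 \right)} - 4\right) = 85 \left(\left(- \frac{13}{3} + \frac{1}{6} \left(-5\right)\right) - 4\right) = 85 \left(\left(- \frac{13}{3} - \frac{5}{6}\right) - 4\right) = 85 \left(- \frac{31}{6} - 4\right) = 85 \left(- \frac{55}{6}\right) = - \frac{4675}{6}$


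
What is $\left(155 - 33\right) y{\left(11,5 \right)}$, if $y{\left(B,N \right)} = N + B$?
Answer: $1952$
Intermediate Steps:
$y{\left(B,N \right)} = B + N$
$\left(155 - 33\right) y{\left(11,5 \right)} = \left(155 - 33\right) \left(11 + 5\right) = 122 \cdot 16 = 1952$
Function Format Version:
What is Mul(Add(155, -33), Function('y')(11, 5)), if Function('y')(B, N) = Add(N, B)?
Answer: 1952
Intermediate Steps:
Function('y')(B, N) = Add(B, N)
Mul(Add(155, -33), Function('y')(11, 5)) = Mul(Add(155, -33), Add(11, 5)) = Mul(122, 16) = 1952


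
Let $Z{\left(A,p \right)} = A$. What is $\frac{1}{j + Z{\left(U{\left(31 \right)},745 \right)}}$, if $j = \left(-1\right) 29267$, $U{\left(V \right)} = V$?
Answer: $- \frac{1}{29236} \approx -3.4204 \cdot 10^{-5}$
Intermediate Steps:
$j = -29267$
$\frac{1}{j + Z{\left(U{\left(31 \right)},745 \right)}} = \frac{1}{-29267 + 31} = \frac{1}{-29236} = - \frac{1}{29236}$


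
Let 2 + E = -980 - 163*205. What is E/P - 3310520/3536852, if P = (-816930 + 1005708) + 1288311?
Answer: -1252897443631/1306061295957 ≈ -0.95929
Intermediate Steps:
P = 1477089 (P = 188778 + 1288311 = 1477089)
E = -34397 (E = -2 + (-980 - 163*205) = -2 + (-980 - 33415) = -2 - 34395 = -34397)
E/P - 3310520/3536852 = -34397/1477089 - 3310520/3536852 = -34397*1/1477089 - 3310520*1/3536852 = -34397/1477089 - 827630/884213 = -1252897443631/1306061295957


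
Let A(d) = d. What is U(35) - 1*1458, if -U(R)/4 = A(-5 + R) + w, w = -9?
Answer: -1542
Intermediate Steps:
U(R) = 56 - 4*R (U(R) = -4*((-5 + R) - 9) = -4*(-14 + R) = 56 - 4*R)
U(35) - 1*1458 = (56 - 4*35) - 1*1458 = (56 - 140) - 1458 = -84 - 1458 = -1542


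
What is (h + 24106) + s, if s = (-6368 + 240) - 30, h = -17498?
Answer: 450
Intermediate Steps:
s = -6158 (s = -6128 - 30 = -6158)
(h + 24106) + s = (-17498 + 24106) - 6158 = 6608 - 6158 = 450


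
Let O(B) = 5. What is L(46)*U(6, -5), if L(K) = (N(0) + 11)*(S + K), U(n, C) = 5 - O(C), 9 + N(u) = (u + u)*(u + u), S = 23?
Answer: 0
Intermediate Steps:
N(u) = -9 + 4*u**2 (N(u) = -9 + (u + u)*(u + u) = -9 + (2*u)*(2*u) = -9 + 4*u**2)
U(n, C) = 0 (U(n, C) = 5 - 1*5 = 5 - 5 = 0)
L(K) = 46 + 2*K (L(K) = ((-9 + 4*0**2) + 11)*(23 + K) = ((-9 + 4*0) + 11)*(23 + K) = ((-9 + 0) + 11)*(23 + K) = (-9 + 11)*(23 + K) = 2*(23 + K) = 46 + 2*K)
L(46)*U(6, -5) = (46 + 2*46)*0 = (46 + 92)*0 = 138*0 = 0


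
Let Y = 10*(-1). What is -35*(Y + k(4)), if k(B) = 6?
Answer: 140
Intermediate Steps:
Y = -10
-35*(Y + k(4)) = -35*(-10 + 6) = -35*(-4) = 140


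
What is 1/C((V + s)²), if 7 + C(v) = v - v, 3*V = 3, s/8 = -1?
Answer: -⅐ ≈ -0.14286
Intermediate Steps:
s = -8 (s = 8*(-1) = -8)
V = 1 (V = (⅓)*3 = 1)
C(v) = -7 (C(v) = -7 + (v - v) = -7 + 0 = -7)
1/C((V + s)²) = 1/(-7) = -⅐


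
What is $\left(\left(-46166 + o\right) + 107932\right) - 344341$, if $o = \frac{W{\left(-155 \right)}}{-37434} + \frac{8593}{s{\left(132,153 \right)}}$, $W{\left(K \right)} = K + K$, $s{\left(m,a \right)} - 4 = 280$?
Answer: $- \frac{1501902702899}{5315628} \approx -2.8254 \cdot 10^{5}$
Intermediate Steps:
$s{\left(m,a \right)} = 284$ ($s{\left(m,a \right)} = 4 + 280 = 284$)
$W{\left(K \right)} = 2 K$
$o = \frac{160879201}{5315628}$ ($o = \frac{2 \left(-155\right)}{-37434} + \frac{8593}{284} = \left(-310\right) \left(- \frac{1}{37434}\right) + 8593 \cdot \frac{1}{284} = \frac{155}{18717} + \frac{8593}{284} = \frac{160879201}{5315628} \approx 30.265$)
$\left(\left(-46166 + o\right) + 107932\right) - 344341 = \left(\left(-46166 + \frac{160879201}{5315628}\right) + 107932\right) - 344341 = \left(- \frac{245240403047}{5315628} + 107932\right) - 344341 = \frac{328485958249}{5315628} - 344341 = - \frac{1501902702899}{5315628}$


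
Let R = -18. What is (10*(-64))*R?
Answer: 11520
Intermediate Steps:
(10*(-64))*R = (10*(-64))*(-18) = -640*(-18) = 11520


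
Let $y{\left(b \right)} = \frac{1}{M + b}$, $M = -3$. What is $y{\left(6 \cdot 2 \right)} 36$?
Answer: $4$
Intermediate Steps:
$y{\left(b \right)} = \frac{1}{-3 + b}$
$y{\left(6 \cdot 2 \right)} 36 = \frac{1}{-3 + 6 \cdot 2} \cdot 36 = \frac{1}{-3 + 12} \cdot 36 = \frac{1}{9} \cdot 36 = 4$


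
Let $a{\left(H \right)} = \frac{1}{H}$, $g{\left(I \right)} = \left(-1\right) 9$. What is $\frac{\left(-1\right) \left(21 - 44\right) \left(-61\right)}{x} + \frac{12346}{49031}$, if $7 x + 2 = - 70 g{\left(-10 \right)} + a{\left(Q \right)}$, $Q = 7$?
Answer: $- \frac{3316448795}{215589307} \approx -15.383$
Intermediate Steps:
$g{\left(I \right)} = -9$
$x = \frac{4397}{49}$ ($x = - \frac{2}{7} + \frac{\left(-70\right) \left(-9\right) + \frac{1}{7}}{7} = - \frac{2}{7} + \frac{630 + \frac{1}{7}}{7} = - \frac{2}{7} + \frac{1}{7} \cdot \frac{4411}{7} = - \frac{2}{7} + \frac{4411}{49} = \frac{4397}{49} \approx 89.735$)
$\frac{\left(-1\right) \left(21 - 44\right) \left(-61\right)}{x} + \frac{12346}{49031} = \frac{\left(-1\right) \left(21 - 44\right) \left(-61\right)}{\frac{4397}{49}} + \frac{12346}{49031} = - \left(-23\right) \left(-61\right) \frac{49}{4397} + 12346 \cdot \frac{1}{49031} = \left(-1\right) 1403 \cdot \frac{49}{4397} + \frac{12346}{49031} = \left(-1403\right) \frac{49}{4397} + \frac{12346}{49031} = - \frac{68747}{4397} + \frac{12346}{49031} = - \frac{3316448795}{215589307}$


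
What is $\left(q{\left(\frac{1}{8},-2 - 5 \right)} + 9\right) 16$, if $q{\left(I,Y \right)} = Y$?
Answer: $32$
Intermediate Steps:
$\left(q{\left(\frac{1}{8},-2 - 5 \right)} + 9\right) 16 = \left(\left(-2 - 5\right) + 9\right) 16 = \left(-7 + 9\right) 16 = 2 \cdot 16 = 32$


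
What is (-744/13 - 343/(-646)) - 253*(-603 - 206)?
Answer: 1718401281/8398 ≈ 2.0462e+5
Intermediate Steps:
(-744/13 - 343/(-646)) - 253*(-603 - 206) = (-744*1/13 - 343*(-1/646)) - 253*(-809) = (-744/13 + 343/646) + 204677 = -476165/8398 + 204677 = 1718401281/8398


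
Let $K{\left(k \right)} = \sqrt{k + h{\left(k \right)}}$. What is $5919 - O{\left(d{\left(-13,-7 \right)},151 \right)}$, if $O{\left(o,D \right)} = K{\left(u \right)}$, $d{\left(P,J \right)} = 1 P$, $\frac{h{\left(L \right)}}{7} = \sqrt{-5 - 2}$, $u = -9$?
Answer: $5919 - \sqrt{-9 + 7 i \sqrt{7}} \approx 5916.6 - 3.8465 i$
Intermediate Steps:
$h{\left(L \right)} = 7 i \sqrt{7}$ ($h{\left(L \right)} = 7 \sqrt{-5 - 2} = 7 \sqrt{-7} = 7 i \sqrt{7}$)
$K{\left(k \right)} = \sqrt{k + 7 i \sqrt{7}}$
$d{\left(P,J \right)} = P$
$O{\left(o,D \right)} = \sqrt{-9 + 7 i \sqrt{7}}$
$5919 - O{\left(d{\left(-13,-7 \right)},151 \right)} = 5919 - \sqrt{-9 + 7 i \sqrt{7}}$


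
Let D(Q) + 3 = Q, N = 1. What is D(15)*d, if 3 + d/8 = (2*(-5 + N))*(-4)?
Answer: 2784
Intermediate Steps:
D(Q) = -3 + Q
d = 232 (d = -24 + 8*((2*(-5 + 1))*(-4)) = -24 + 8*((2*(-4))*(-4)) = -24 + 8*(-8*(-4)) = -24 + 8*32 = -24 + 256 = 232)
D(15)*d = (-3 + 15)*232 = 12*232 = 2784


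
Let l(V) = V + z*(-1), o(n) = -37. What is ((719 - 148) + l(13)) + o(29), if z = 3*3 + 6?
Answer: 532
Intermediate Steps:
z = 15 (z = 9 + 6 = 15)
l(V) = -15 + V (l(V) = V + 15*(-1) = V - 15 = -15 + V)
((719 - 148) + l(13)) + o(29) = ((719 - 148) + (-15 + 13)) - 37 = (571 - 2) - 37 = 569 - 37 = 532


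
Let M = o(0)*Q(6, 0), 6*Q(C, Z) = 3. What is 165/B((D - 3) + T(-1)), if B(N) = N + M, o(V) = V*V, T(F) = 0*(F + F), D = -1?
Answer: -165/4 ≈ -41.250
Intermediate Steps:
T(F) = 0 (T(F) = 0*(2*F) = 0)
Q(C, Z) = ½ (Q(C, Z) = (⅙)*3 = ½)
o(V) = V²
M = 0 (M = 0²*(½) = 0*(½) = 0)
B(N) = N (B(N) = N + 0 = N)
165/B((D - 3) + T(-1)) = 165/((-1 - 3) + 0) = 165/(-4 + 0) = 165/(-4) = 165*(-¼) = -165/4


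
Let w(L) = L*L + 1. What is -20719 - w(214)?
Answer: -66516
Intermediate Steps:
w(L) = 1 + L² (w(L) = L² + 1 = 1 + L²)
-20719 - w(214) = -20719 - (1 + 214²) = -20719 - (1 + 45796) = -20719 - 1*45797 = -20719 - 45797 = -66516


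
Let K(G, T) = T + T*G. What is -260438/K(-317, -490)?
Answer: -130219/77420 ≈ -1.6820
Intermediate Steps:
K(G, T) = T + G*T
-260438/K(-317, -490) = -260438*(-1/(490*(1 - 317))) = -260438/((-490*(-316))) = -260438/154840 = -260438*1/154840 = -130219/77420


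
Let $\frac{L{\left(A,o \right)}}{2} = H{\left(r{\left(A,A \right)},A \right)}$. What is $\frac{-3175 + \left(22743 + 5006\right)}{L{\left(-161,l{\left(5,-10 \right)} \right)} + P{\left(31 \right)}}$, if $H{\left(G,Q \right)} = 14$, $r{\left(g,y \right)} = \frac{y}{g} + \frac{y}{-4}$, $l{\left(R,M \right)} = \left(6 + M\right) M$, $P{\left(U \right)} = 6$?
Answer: $\frac{12287}{17} \approx 722.76$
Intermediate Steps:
$l{\left(R,M \right)} = M \left(6 + M\right)$
$r{\left(g,y \right)} = - \frac{y}{4} + \frac{y}{g}$ ($r{\left(g,y \right)} = \frac{y}{g} + y \left(- \frac{1}{4}\right) = \frac{y}{g} - \frac{y}{4} = - \frac{y}{4} + \frac{y}{g}$)
$L{\left(A,o \right)} = 28$ ($L{\left(A,o \right)} = 2 \cdot 14 = 28$)
$\frac{-3175 + \left(22743 + 5006\right)}{L{\left(-161,l{\left(5,-10 \right)} \right)} + P{\left(31 \right)}} = \frac{-3175 + \left(22743 + 5006\right)}{28 + 6} = \frac{-3175 + 27749}{34} = 24574 \cdot \frac{1}{34} = \frac{12287}{17}$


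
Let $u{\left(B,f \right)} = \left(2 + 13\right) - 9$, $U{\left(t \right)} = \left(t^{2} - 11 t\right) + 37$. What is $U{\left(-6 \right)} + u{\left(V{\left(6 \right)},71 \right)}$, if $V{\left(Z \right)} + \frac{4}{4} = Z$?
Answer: $145$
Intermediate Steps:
$U{\left(t \right)} = 37 + t^{2} - 11 t$
$V{\left(Z \right)} = -1 + Z$
$u{\left(B,f \right)} = 6$ ($u{\left(B,f \right)} = 15 - 9 = 6$)
$U{\left(-6 \right)} + u{\left(V{\left(6 \right)},71 \right)} = \left(37 + \left(-6\right)^{2} - -66\right) + 6 = \left(37 + 36 + 66\right) + 6 = 139 + 6 = 145$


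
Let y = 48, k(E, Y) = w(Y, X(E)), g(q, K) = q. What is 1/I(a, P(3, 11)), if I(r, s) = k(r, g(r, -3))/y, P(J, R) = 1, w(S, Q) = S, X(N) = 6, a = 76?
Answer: 12/19 ≈ 0.63158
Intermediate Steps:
k(E, Y) = Y
I(r, s) = r/48
1/I(a, P(3, 11)) = 1/((1/48)*76) = 1/(19/12) = 12/19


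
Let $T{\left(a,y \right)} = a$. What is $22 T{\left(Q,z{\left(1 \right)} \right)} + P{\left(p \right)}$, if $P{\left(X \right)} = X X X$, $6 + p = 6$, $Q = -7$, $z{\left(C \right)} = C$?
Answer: $-154$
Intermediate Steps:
$p = 0$ ($p = -6 + 6 = 0$)
$P{\left(X \right)} = X^{3}$ ($P{\left(X \right)} = X^{2} X = X^{3}$)
$22 T{\left(Q,z{\left(1 \right)} \right)} + P{\left(p \right)} = 22 \left(-7\right) + 0^{3} = -154 + 0 = -154$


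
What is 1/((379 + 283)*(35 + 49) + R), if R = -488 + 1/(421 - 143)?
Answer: 278/15323361 ≈ 1.8142e-5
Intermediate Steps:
R = -135663/278 (R = -488 + 1/278 = -135663/278 ≈ -488.00)
1/((379 + 283)*(35 + 49) + R) = 1/((379 + 283)*(35 + 49) - 135663/278) = 1/(662*84 - 135663/278) = 1/(55608 - 135663/278) = 1/(15323361/278) = 278/15323361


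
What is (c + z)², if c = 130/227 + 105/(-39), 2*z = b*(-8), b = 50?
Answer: 355758567025/8708401 ≈ 40852.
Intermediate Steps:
z = -200 (z = (50*(-8))/2 = (½)*(-400) = -200)
c = -6255/2951 (c = 130*(1/227) + 105*(-1/39) = 130/227 - 35/13 = -6255/2951 ≈ -2.1196)
(c + z)² = (-6255/2951 - 200)² = (-596455/2951)² = 355758567025/8708401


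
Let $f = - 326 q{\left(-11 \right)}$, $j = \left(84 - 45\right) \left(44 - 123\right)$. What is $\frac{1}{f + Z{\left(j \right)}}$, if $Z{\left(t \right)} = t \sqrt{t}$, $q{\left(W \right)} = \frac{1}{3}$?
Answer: $- \frac{978}{263219330245} + \frac{27729 i \sqrt{3081}}{263219330245} \approx -3.7155 \cdot 10^{-9} + 5.8474 \cdot 10^{-6} i$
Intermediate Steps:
$q{\left(W \right)} = \frac{1}{3}$
$j = -3081$ ($j = 39 \left(-79\right) = -3081$)
$f = - \frac{326}{3}$ ($f = \left(-326\right) \frac{1}{3} = - \frac{326}{3} \approx -108.67$)
$Z{\left(t \right)} = t^{\frac{3}{2}}$
$\frac{1}{f + Z{\left(j \right)}} = \frac{1}{- \frac{326}{3} + \left(-3081\right)^{\frac{3}{2}}} = \frac{1}{- \frac{326}{3} - 3081 i \sqrt{3081}}$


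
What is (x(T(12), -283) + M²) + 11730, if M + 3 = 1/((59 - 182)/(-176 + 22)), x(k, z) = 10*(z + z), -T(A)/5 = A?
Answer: 91879255/15129 ≈ 6073.1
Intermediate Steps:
T(A) = -5*A
x(k, z) = 20*z (x(k, z) = 10*(2*z) = 20*z)
M = -215/123 (M = -3 + 1/((59 - 182)/(-176 + 22)) = -3 + 1/(-123/(-154)) = -3 + 1/(-123*(-1/154)) = -3 + 1/(123/154) = -3 + 154/123 = -215/123 ≈ -1.7480)
(x(T(12), -283) + M²) + 11730 = (20*(-283) + (-215/123)²) + 11730 = (-5660 + 46225/15129) + 11730 = -85583915/15129 + 11730 = 91879255/15129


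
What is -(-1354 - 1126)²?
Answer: -6150400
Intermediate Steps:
-(-1354 - 1126)² = -1*(-2480)² = -1*6150400 = -6150400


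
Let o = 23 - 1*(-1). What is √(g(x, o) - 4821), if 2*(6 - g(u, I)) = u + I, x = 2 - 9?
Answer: I*√19294/2 ≈ 69.451*I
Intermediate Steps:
x = -7
o = 24 (o = 23 + 1 = 24)
g(u, I) = 6 - I/2 - u/2 (g(u, I) = 6 - (u + I)/2 = 6 - (I + u)/2 = 6 + (-I/2 - u/2) = 6 - I/2 - u/2)
√(g(x, o) - 4821) = √((6 - ½*24 - ½*(-7)) - 4821) = √((6 - 12 + 7/2) - 4821) = √(-5/2 - 4821) = √(-9647/2) = I*√19294/2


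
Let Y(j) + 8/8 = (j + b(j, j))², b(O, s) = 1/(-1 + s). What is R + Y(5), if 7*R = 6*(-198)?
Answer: -16033/112 ≈ -143.15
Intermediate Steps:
Y(j) = -1 + (j + 1/(-1 + j))²
R = -1188/7 (R = (6*(-198))/7 = (⅐)*(-1188) = -1188/7 ≈ -169.71)
R + Y(5) = -1188/7 + (-1 + (1 + 5² - 1*5)²/(-1 + 5)²) = -1188/7 + (-1 + (1 + 25 - 5)²/4²) = -1188/7 + (-1 + (1/16)*21²) = -1188/7 + (-1 + (1/16)*441) = -1188/7 + (-1 + 441/16) = -1188/7 + 425/16 = -16033/112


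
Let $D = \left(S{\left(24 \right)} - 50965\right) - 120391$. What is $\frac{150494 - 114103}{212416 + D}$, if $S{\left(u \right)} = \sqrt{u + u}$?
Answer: $\frac{373553615}{421480888} - \frac{36391 \sqrt{3}}{421480888} \approx 0.88614$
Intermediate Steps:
$S{\left(u \right)} = \sqrt{2} \sqrt{u}$ ($S{\left(u \right)} = \sqrt{2 u} = \sqrt{2} \sqrt{u}$)
$D = -171356 + 4 \sqrt{3}$ ($D = \left(\sqrt{2} \sqrt{24} - 50965\right) - 120391 = \left(\sqrt{2} \cdot 2 \sqrt{6} - 50965\right) - 120391 = \left(4 \sqrt{3} - 50965\right) - 120391 = \left(-50965 + 4 \sqrt{3}\right) - 120391 = -171356 + 4 \sqrt{3} \approx -1.7135 \cdot 10^{5}$)
$\frac{150494 - 114103}{212416 + D} = \frac{150494 - 114103}{212416 - \left(171356 - 4 \sqrt{3}\right)} = \frac{36391}{41060 + 4 \sqrt{3}}$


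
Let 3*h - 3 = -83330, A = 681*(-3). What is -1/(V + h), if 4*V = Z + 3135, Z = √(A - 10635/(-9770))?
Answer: 7594877544/205000337670241 + 36*I*√7796254830/205000337670241 ≈ 3.7048e-5 + 1.5506e-8*I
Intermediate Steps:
A = -2043
Z = I*√7796254830/1954 (Z = √(-2043 - 10635/(-9770)) = √(-2043 - 10635*(-1/9770)) = √(-2043 + 2127/1954) = √(-3989895/1954) = I*√7796254830/1954 ≈ 45.188*I)
h = -83327/3 (h = 1 + (⅓)*(-83330) = 1 - 83330/3 = -83327/3 ≈ -27776.)
V = 3135/4 + I*√7796254830/7816 (V = (I*√7796254830/1954 + 3135)/4 = (3135 + I*√7796254830/1954)/4 = 3135/4 + I*√7796254830/7816 ≈ 783.75 + 11.297*I)
-1/(V + h) = -1/((3135/4 + I*√7796254830/7816) - 83327/3) = -1/(-323903/12 + I*√7796254830/7816)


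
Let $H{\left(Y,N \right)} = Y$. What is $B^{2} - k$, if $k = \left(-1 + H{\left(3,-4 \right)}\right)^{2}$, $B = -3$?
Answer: $5$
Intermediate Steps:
$k = 4$ ($k = \left(-1 + 3\right)^{2} = 2^{2} = 4$)
$B^{2} - k = \left(-3\right)^{2} - 4 = 9 - 4 = 5$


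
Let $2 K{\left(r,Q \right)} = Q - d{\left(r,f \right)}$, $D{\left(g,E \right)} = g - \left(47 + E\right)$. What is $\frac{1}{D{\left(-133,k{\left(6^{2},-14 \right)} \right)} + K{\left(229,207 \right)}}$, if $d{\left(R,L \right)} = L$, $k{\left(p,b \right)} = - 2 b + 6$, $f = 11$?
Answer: $- \frac{1}{116} \approx -0.0086207$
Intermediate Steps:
$k{\left(p,b \right)} = 6 - 2 b$
$D{\left(g,E \right)} = -47 + g - E$
$K{\left(r,Q \right)} = - \frac{11}{2} + \frac{Q}{2}$ ($K{\left(r,Q \right)} = \frac{Q - 11}{2} = \frac{-11 + Q}{2} = - \frac{11}{2} + \frac{Q}{2}$)
$\frac{1}{D{\left(-133,k{\left(6^{2},-14 \right)} \right)} + K{\left(229,207 \right)}} = \frac{1}{\left(-47 - 133 - \left(6 - -28\right)\right) + \left(- \frac{11}{2} + \frac{1}{2} \cdot 207\right)} = \frac{1}{\left(-47 - 133 - \left(6 + 28\right)\right) + \left(- \frac{11}{2} + \frac{207}{2}\right)} = \frac{1}{\left(-47 - 133 - 34\right) + 98} = \frac{1}{-214 + 98} = \frac{1}{-116} = - \frac{1}{116}$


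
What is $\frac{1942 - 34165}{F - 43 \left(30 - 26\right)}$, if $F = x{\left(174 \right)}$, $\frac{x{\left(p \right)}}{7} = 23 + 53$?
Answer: $- \frac{10741}{120} \approx -89.508$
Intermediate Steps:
$x{\left(p \right)} = 532$ ($x{\left(p \right)} = 7 \left(23 + 53\right) = 7 \cdot 76 = 532$)
$F = 532$
$\frac{1942 - 34165}{F - 43 \left(30 - 26\right)} = \frac{1942 - 34165}{532 - 43 \left(30 - 26\right)} = - \frac{32223}{532 - 172} = - \frac{32223}{360} = \left(-32223\right) \frac{1}{360} = - \frac{10741}{120}$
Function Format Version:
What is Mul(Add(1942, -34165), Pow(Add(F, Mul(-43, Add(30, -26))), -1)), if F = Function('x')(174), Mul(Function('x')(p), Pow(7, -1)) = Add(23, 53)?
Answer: Rational(-10741, 120) ≈ -89.508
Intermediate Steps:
Function('x')(p) = 532 (Function('x')(p) = Mul(7, Add(23, 53)) = Mul(7, 76) = 532)
F = 532
Mul(Add(1942, -34165), Pow(Add(F, Mul(-43, Add(30, -26))), -1)) = Mul(Add(1942, -34165), Pow(Add(532, Mul(-43, Add(30, -26))), -1)) = Mul(-32223, Pow(Add(532, Mul(-43, 4)), -1)) = Mul(-32223, Pow(Add(532, -172), -1)) = Mul(-32223, Pow(360, -1)) = Mul(-32223, Rational(1, 360)) = Rational(-10741, 120)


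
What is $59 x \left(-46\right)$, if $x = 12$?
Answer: $-32568$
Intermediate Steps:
$59 x \left(-46\right) = 59 \cdot 12 \left(-46\right) = 708 \left(-46\right) = -32568$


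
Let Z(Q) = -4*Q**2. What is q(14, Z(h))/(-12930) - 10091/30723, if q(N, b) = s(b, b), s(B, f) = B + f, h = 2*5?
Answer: -1176647/4413871 ≈ -0.26658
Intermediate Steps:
h = 10
q(N, b) = 2*b (q(N, b) = b + b = 2*b)
q(14, Z(h))/(-12930) - 10091/30723 = (2*(-4*10**2))/(-12930) - 10091/30723 = (2*(-4*100))*(-1/12930) - 10091*1/30723 = (2*(-400))*(-1/12930) - 10091/30723 = -800*(-1/12930) - 10091/30723 = 80/1293 - 10091/30723 = -1176647/4413871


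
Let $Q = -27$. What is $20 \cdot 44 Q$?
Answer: $-23760$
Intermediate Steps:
$20 \cdot 44 Q = 20 \cdot 44 \left(-27\right) = 880 \left(-27\right) = -23760$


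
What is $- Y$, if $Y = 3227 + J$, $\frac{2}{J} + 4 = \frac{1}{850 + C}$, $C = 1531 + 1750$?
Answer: $- \frac{53311459}{16523} \approx -3226.5$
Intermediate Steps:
$C = 3281$
$J = - \frac{8262}{16523}$ ($J = \frac{2}{-4 + \frac{1}{850 + 3281}} = \frac{2}{-4 + \frac{1}{4131}} = \frac{2}{- \frac{16523}{4131}} = 2 \left(- \frac{4131}{16523}\right) = - \frac{8262}{16523} \approx -0.50003$)
$Y = \frac{53311459}{16523}$ ($Y = 3227 - \frac{8262}{16523} = \frac{53311459}{16523} \approx 3226.5$)
$- Y = \left(-1\right) \frac{53311459}{16523} = - \frac{53311459}{16523}$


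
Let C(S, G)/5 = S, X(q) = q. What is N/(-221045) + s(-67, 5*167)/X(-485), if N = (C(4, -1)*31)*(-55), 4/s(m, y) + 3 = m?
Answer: 10532538/68222525 ≈ 0.15439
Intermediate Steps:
s(m, y) = 4/(-3 + m)
C(S, G) = 5*S
N = -34100 (N = ((5*4)*31)*(-55) = (20*31)*(-55) = 620*(-55) = -34100)
N/(-221045) + s(-67, 5*167)/X(-485) = -34100/(-221045) + (4/(-3 - 67))/(-485) = -34100*(-1/221045) + (4/(-70))*(-1/485) = 620/4019 + (4*(-1/70))*(-1/485) = 620/4019 - 2/35*(-1/485) = 620/4019 + 2/16975 = 10532538/68222525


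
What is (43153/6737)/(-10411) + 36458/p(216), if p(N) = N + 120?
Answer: 1278554885999/11783336376 ≈ 108.51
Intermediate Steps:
p(N) = 120 + N
(43153/6737)/(-10411) + 36458/p(216) = (43153/6737)/(-10411) + 36458/(120 + 216) = (43153*(1/6737))*(-1/10411) + 36458/336 = (43153/6737)*(-1/10411) + 36458*(1/336) = -43153/70138907 + 18229/168 = 1278554885999/11783336376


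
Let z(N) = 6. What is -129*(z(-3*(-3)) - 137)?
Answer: 16899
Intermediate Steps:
-129*(z(-3*(-3)) - 137) = -129*(6 - 137) = -129*(-131) = 16899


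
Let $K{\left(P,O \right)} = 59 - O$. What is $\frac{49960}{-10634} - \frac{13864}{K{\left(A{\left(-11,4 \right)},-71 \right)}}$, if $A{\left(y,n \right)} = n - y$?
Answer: $- \frac{2960088}{26585} \approx -111.34$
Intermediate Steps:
$\frac{49960}{-10634} - \frac{13864}{K{\left(A{\left(-11,4 \right)},-71 \right)}} = \frac{49960}{-10634} - \frac{13864}{59 - -71} = 49960 \left(- \frac{1}{10634}\right) - \frac{13864}{59 + 71} = - \frac{24980}{5317} - \frac{13864}{130} = - \frac{24980}{5317} - \frac{6932}{65} = - \frac{2960088}{26585}$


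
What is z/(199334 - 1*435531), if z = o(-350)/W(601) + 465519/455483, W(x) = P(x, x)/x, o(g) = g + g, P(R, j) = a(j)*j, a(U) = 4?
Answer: 79244006/107583718151 ≈ 0.00073658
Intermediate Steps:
P(R, j) = 4*j
o(g) = 2*g
W(x) = 4 (W(x) = (4*x)/x = 4)
z = -79244006/455483 (z = (2*(-350))/4 + 465519/455483 = -700*¼ + 465519*(1/455483) = -175 + 465519/455483 = -79244006/455483 ≈ -173.98)
z/(199334 - 1*435531) = -79244006/(455483*(199334 - 1*435531)) = -79244006/(455483*(199334 - 435531)) = -79244006/455483/(-236197) = -79244006/455483*(-1/236197) = 79244006/107583718151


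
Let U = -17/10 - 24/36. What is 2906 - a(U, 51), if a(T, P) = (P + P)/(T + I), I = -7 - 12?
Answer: 1865806/641 ≈ 2910.8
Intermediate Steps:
I = -19
U = -71/30 (U = -17*⅒ - 24*1/36 = -17/10 - ⅔ = -71/30 ≈ -2.3667)
a(T, P) = 2*P/(-19 + T) (a(T, P) = (P + P)/(T - 19) = (2*P)/(-19 + T) = 2*P/(-19 + T))
2906 - a(U, 51) = 2906 - 2*51/(-19 - 71/30) = 2906 - 2*51/(-641/30) = 2906 - 2*51*(-30)/641 = 2906 - 1*(-3060/641) = 2906 + 3060/641 = 1865806/641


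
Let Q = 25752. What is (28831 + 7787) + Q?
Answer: 62370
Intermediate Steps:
(28831 + 7787) + Q = (28831 + 7787) + 25752 = 36618 + 25752 = 62370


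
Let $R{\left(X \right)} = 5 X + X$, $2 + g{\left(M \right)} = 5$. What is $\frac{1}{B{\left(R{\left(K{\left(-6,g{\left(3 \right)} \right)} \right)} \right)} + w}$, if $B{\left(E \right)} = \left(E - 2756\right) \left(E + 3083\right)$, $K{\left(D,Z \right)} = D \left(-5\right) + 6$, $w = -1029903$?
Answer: $- \frac{1}{9409363} \approx -1.0628 \cdot 10^{-7}$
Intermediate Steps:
$g{\left(M \right)} = 3$ ($g{\left(M \right)} = -2 + 5 = 3$)
$K{\left(D,Z \right)} = 6 - 5 D$ ($K{\left(D,Z \right)} = - 5 D + 6 = 6 - 5 D$)
$R{\left(X \right)} = 6 X$
$B{\left(E \right)} = \left(-2756 + E\right) \left(3083 + E\right)$
$\frac{1}{B{\left(R{\left(K{\left(-6,g{\left(3 \right)} \right)} \right)} \right)} + w} = \frac{1}{\left(-8496748 + \left(6 \left(6 - -30\right)\right)^{2} + 327 \cdot 6 \left(6 - -30\right)\right) - 1029903} = \frac{1}{\left(-8496748 + \left(6 \left(6 + 30\right)\right)^{2} + 327 \cdot 6 \left(6 + 30\right)\right) - 1029903} = \frac{1}{\left(-8496748 + \left(6 \cdot 36\right)^{2} + 327 \cdot 6 \cdot 36\right) - 1029903} = \frac{1}{\left(-8496748 + 216^{2} + 327 \cdot 216\right) - 1029903} = \frac{1}{\left(-8496748 + 46656 + 70632\right) - 1029903} = \frac{1}{-8379460 - 1029903} = \frac{1}{-9409363} = - \frac{1}{9409363}$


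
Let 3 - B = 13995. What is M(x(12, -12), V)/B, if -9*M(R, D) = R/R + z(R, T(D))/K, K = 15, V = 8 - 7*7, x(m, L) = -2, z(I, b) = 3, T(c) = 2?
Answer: 1/104940 ≈ 9.5292e-6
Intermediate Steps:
B = -13992 (B = 3 - 1*13995 = 3 - 13995 = -13992)
V = -41 (V = 8 - 49 = -41)
M(R, D) = -2/15 (M(R, D) = -(R/R + 3/15)/9 = -(1 + 3*(1/15))/9 = -(1 + ⅕)/9 = -⅑*6/5 = -2/15)
M(x(12, -12), V)/B = -2/15/(-13992) = -2/15*(-1/13992) = 1/104940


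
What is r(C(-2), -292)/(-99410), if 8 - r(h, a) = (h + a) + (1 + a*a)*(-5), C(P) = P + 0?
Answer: -426627/99410 ≈ -4.2916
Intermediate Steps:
C(P) = P
r(h, a) = 13 - a - h + 5*a² (r(h, a) = 8 - ((h + a) + (1 + a*a)*(-5)) = 8 - ((a + h) + (1 + a²)*(-5)) = 8 - ((a + h) + (-5 - 5*a²)) = 8 - (-5 + a + h - 5*a²) = 8 + (5 - a - h + 5*a²) = 13 - a - h + 5*a²)
r(C(-2), -292)/(-99410) = (13 - 1*(-292) - 1*(-2) + 5*(-292)²)/(-99410) = (13 + 292 + 2 + 5*85264)*(-1/99410) = (13 + 292 + 2 + 426320)*(-1/99410) = 426627*(-1/99410) = -426627/99410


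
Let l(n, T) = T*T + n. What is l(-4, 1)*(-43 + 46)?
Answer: -9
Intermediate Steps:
l(n, T) = n + T² (l(n, T) = T² + n = n + T²)
l(-4, 1)*(-43 + 46) = (-4 + 1²)*(-43 + 46) = (-4 + 1)*3 = -3*3 = -9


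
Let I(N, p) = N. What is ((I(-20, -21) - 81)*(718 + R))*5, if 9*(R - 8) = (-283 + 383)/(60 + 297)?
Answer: -1178032690/3213 ≈ -3.6665e+5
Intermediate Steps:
R = 25804/3213 (R = 8 + ((-283 + 383)/(60 + 297))/9 = 8 + (100/357)/9 = 8 + (100*(1/357))/9 = 8 + (⅑)*(100/357) = 8 + 100/3213 = 25804/3213 ≈ 8.0311)
((I(-20, -21) - 81)*(718 + R))*5 = ((-20 - 81)*(718 + 25804/3213))*5 = -101*2332738/3213*5 = -235606538/3213*5 = -1178032690/3213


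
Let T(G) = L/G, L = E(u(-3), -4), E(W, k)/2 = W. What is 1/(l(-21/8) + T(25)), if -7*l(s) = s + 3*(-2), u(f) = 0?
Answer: 56/69 ≈ 0.81159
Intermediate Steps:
E(W, k) = 2*W
l(s) = 6/7 - s/7 (l(s) = -(s + 3*(-2))/7 = -(s - 6)/7 = -(-6 + s)/7 = 6/7 - s/7)
L = 0 (L = 2*0 = 0)
T(G) = 0 (T(G) = 0/G = 0)
1/(l(-21/8) + T(25)) = 1/((6/7 - (-3)/8) + 0) = 1/((6/7 - ⅐*(-21/8)) + 0) = 1/((6/7 + 3/8) + 0) = 1/(69/56 + 0) = 1/(69/56) = 56/69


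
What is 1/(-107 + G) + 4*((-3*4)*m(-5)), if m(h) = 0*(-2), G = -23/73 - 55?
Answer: -73/11849 ≈ -0.0061609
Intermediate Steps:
G = -4038/73 (G = -23*1/73 - 55 = -23/73 - 55 = -4038/73 ≈ -55.315)
m(h) = 0
1/(-107 + G) + 4*((-3*4)*m(-5)) = 1/(-107 - 4038/73) + 4*(-3*4*0) = 1/(-11849/73) + 4*(-12*0) = -73/11849 + 4*0 = -73/11849 + 0 = -73/11849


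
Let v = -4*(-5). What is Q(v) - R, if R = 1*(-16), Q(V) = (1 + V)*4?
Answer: 100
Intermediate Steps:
v = 20
Q(V) = 4 + 4*V
R = -16
Q(v) - R = (4 + 4*20) - 1*(-16) = (4 + 80) + 16 = 84 + 16 = 100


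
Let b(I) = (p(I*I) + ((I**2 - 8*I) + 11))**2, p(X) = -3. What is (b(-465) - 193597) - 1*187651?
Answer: 48378940961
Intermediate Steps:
b(I) = (8 + I**2 - 8*I)**2 (b(I) = (-3 + ((I**2 - 8*I) + 11))**2 = (-3 + (11 + I**2 - 8*I))**2 = (8 + I**2 - 8*I)**2)
(b(-465) - 193597) - 1*187651 = ((8 + (-465)**2 - 8*(-465))**2 - 193597) - 1*187651 = ((8 + 216225 + 3720)**2 - 193597) - 187651 = (219953**2 - 193597) - 187651 = (48379322209 - 193597) - 187651 = 48379128612 - 187651 = 48378940961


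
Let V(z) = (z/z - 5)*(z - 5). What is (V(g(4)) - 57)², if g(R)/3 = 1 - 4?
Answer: 1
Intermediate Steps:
g(R) = -9 (g(R) = 3*(1 - 4) = 3*(-3) = -9)
V(z) = 20 - 4*z (V(z) = (1 - 5)*(-5 + z) = -4*(-5 + z) = 20 - 4*z)
(V(g(4)) - 57)² = ((20 - 4*(-9)) - 57)² = ((20 + 36) - 57)² = (56 - 57)² = (-1)² = 1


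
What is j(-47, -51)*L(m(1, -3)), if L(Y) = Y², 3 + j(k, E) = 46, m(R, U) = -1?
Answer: 43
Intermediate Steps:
j(k, E) = 43 (j(k, E) = -3 + 46 = 43)
j(-47, -51)*L(m(1, -3)) = 43*(-1)² = 43*1 = 43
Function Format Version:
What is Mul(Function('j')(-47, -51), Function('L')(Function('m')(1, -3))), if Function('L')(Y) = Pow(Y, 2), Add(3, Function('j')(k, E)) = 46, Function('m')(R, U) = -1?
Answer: 43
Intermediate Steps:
Function('j')(k, E) = 43 (Function('j')(k, E) = Add(-3, 46) = 43)
Mul(Function('j')(-47, -51), Function('L')(Function('m')(1, -3))) = Mul(43, Pow(-1, 2)) = Mul(43, 1) = 43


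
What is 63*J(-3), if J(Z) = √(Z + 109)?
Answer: 63*√106 ≈ 648.63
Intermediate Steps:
J(Z) = √(109 + Z)
63*J(-3) = 63*√(109 - 3) = 63*√106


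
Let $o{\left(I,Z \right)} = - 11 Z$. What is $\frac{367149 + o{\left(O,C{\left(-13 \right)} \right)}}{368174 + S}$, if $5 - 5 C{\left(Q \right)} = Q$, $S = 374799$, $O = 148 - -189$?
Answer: $\frac{262221}{530695} \approx 0.49411$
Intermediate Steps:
$O = 337$ ($O = 148 + 189 = 337$)
$C{\left(Q \right)} = 1 - \frac{Q}{5}$
$\frac{367149 + o{\left(O,C{\left(-13 \right)} \right)}}{368174 + S} = \frac{367149 - 11 \left(1 - - \frac{13}{5}\right)}{368174 + 374799} = \frac{367149 - 11 \left(1 + \frac{13}{5}\right)}{742973} = \left(367149 - \frac{198}{5}\right) \frac{1}{742973} = \frac{1835547}{5} \cdot \frac{1}{742973} = \frac{262221}{530695}$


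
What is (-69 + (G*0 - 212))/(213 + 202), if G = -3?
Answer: -281/415 ≈ -0.67711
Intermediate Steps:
(-69 + (G*0 - 212))/(213 + 202) = (-69 + (-3*0 - 212))/(213 + 202) = (-69 + (0 - 212))/415 = (-69 - 212)*(1/415) = -281*1/415 = -281/415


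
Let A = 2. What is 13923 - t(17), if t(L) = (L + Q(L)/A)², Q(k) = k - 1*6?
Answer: 53667/4 ≈ 13417.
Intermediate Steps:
Q(k) = -6 + k (Q(k) = k - 6 = -6 + k)
t(L) = (-3 + 3*L/2)² (t(L) = (L + (-6 + L)/2)² = (L + (-6 + L)*(½))² = (L + (-3 + L/2))² = (-3 + 3*L/2)²)
13923 - t(17) = 13923 - 9*(-2 + 17)²/4 = 13923 - 9*15²/4 = 13923 - 9*225/4 = 13923 - 1*2025/4 = 13923 - 2025/4 = 53667/4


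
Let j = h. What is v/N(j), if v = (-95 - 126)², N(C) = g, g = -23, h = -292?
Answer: -48841/23 ≈ -2123.5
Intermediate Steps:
j = -292
N(C) = -23
v = 48841 (v = (-221)² = 48841)
v/N(j) = 48841/(-23) = 48841*(-1/23) = -48841/23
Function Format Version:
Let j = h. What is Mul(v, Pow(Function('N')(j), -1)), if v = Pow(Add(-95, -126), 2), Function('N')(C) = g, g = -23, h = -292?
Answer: Rational(-48841, 23) ≈ -2123.5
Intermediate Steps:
j = -292
Function('N')(C) = -23
v = 48841 (v = Pow(-221, 2) = 48841)
Mul(v, Pow(Function('N')(j), -1)) = Mul(48841, Pow(-23, -1)) = Mul(48841, Rational(-1, 23)) = Rational(-48841, 23)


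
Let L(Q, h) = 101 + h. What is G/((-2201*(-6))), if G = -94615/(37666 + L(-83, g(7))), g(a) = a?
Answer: -94615/498843444 ≈ -0.00018967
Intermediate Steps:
G = -94615/37774 (G = -94615/(37666 + (101 + 7)) = -94615/(37666 + 108) = -94615/37774 ≈ -2.5048)
G/((-2201*(-6))) = -94615/(37774*((-2201*(-6)))) = -94615/37774/13206 = -94615/37774*1/13206 = -94615/498843444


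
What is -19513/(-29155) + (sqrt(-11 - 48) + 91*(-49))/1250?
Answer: -21122179/7288750 + I*sqrt(59)/1250 ≈ -2.8979 + 0.0061449*I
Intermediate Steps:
-19513/(-29155) + (sqrt(-11 - 48) + 91*(-49))/1250 = -19513*(-1/29155) + (sqrt(-59) - 4459)*(1/1250) = 19513/29155 + (I*sqrt(59) - 4459)*(1/1250) = 19513/29155 + (-4459 + I*sqrt(59))*(1/1250) = 19513/29155 + (-4459/1250 + I*sqrt(59)/1250) = -21122179/7288750 + I*sqrt(59)/1250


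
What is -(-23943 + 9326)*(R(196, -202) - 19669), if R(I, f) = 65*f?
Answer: -479422983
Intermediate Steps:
-(-23943 + 9326)*(R(196, -202) - 19669) = -(-23943 + 9326)*(65*(-202) - 19669) = -(-14617)*(-13130 - 19669) = -(-14617)*(-32799) = -1*479422983 = -479422983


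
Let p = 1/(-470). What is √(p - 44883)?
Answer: I*√9914655170/470 ≈ 211.86*I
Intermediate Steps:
p = -1/470 ≈ -0.0021277
√(p - 44883) = √(-1/470 - 44883) = √(-21095011/470) = I*√9914655170/470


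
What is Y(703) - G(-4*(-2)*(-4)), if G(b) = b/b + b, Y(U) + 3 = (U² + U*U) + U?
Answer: 989149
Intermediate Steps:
Y(U) = -3 + U + 2*U² (Y(U) = -3 + ((U² + U*U) + U) = -3 + ((U² + U²) + U) = -3 + (2*U² + U) = -3 + (U + 2*U²) = -3 + U + 2*U²)
G(b) = 1 + b
Y(703) - G(-4*(-2)*(-4)) = (-3 + 703 + 2*703²) - (1 - 4*(-2)*(-4)) = (-3 + 703 + 2*494209) - (1 + 8*(-4)) = (-3 + 703 + 988418) - (1 - 32) = 989118 - 1*(-31) = 989118 + 31 = 989149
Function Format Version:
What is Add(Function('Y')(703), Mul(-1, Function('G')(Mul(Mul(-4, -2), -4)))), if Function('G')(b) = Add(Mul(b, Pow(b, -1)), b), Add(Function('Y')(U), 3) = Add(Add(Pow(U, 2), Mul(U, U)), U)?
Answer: 989149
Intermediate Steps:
Function('Y')(U) = Add(-3, U, Mul(2, Pow(U, 2))) (Function('Y')(U) = Add(-3, Add(Add(Pow(U, 2), Mul(U, U)), U)) = Add(-3, Add(Add(Pow(U, 2), Pow(U, 2)), U)) = Add(-3, Add(Mul(2, Pow(U, 2)), U)) = Add(-3, Add(U, Mul(2, Pow(U, 2)))) = Add(-3, U, Mul(2, Pow(U, 2))))
Function('G')(b) = Add(1, b)
Add(Function('Y')(703), Mul(-1, Function('G')(Mul(Mul(-4, -2), -4)))) = Add(Add(-3, 703, Mul(2, Pow(703, 2))), Mul(-1, Add(1, Mul(Mul(-4, -2), -4)))) = Add(Add(-3, 703, Mul(2, 494209)), Mul(-1, Add(1, Mul(8, -4)))) = Add(Add(-3, 703, 988418), Mul(-1, Add(1, -32))) = Add(989118, Mul(-1, -31)) = Add(989118, 31) = 989149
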